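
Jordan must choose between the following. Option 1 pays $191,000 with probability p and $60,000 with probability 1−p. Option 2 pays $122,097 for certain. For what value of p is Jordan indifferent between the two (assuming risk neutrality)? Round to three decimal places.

p = 0.474

p·191000 + (1−p)·60000 = 122097
131000p + 60000 = 122097
p = (122097 − 60000) / 131000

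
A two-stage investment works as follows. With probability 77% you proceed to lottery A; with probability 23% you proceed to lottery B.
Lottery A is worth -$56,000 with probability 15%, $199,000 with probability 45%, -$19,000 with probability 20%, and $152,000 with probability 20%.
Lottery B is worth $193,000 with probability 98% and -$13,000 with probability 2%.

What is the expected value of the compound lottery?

$126,409.90

EV(A) = 0.15 × (-56000) + 0.45 × 199000 + 0.2 × (-19000) + 0.2 × 152000 = -8400 + 89550 − 3800 + 30400 = 107750
EV(B) = 0.98 × 193000 + 0.02 × (-13000) = 189140 − 260 = 188880
Overall = 0.77 × 107750 + 0.23 × 188880 = 82967.5 + 43442.4 = 126409.9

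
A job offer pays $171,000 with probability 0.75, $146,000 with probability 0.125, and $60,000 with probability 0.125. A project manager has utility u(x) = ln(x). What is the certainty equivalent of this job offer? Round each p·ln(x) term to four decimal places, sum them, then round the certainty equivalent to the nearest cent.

E[u] = 0.75·ln(171000) + 0.125·ln(146000) + 0.125·ln(60000) = 9.0371 + 1.4864 + 1.3753 = 11.8988
CE = e^11.8988 ≈ 147090.01

$147,090.01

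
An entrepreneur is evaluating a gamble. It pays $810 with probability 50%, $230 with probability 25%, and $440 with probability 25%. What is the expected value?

$572.50

EV = 0.5 × 810 + 0.25 × 230 + 0.25 × 440 = 405 + 57.5 + 110 = 572.5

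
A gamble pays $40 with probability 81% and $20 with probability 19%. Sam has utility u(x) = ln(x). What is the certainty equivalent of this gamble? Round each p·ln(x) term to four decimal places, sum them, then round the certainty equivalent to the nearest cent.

E[u] = 0.81·ln(40) + 0.19·ln(20) = 2.9880 + 0.5692 = 3.5572
CE = e^3.5572 ≈ 35.06

$35.06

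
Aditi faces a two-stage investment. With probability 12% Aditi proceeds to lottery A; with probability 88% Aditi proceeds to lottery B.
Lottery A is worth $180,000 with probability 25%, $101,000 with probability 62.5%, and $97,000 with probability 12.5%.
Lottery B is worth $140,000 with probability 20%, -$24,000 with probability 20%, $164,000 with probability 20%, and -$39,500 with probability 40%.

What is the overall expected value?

EV(A) = 0.25 × 180000 + 0.625 × 101000 + 0.125 × 97000 = 45000 + 63125 + 12125 = 120250
EV(B) = 0.2 × 140000 + 0.2 × (-24000) + 0.2 × 164000 + 0.4 × (-39500) = 28000 − 4800 + 32800 − 15800 = 40200
Overall = 0.12 × 120250 + 0.88 × 40200 = 14430 + 35376 = 49806

$49,806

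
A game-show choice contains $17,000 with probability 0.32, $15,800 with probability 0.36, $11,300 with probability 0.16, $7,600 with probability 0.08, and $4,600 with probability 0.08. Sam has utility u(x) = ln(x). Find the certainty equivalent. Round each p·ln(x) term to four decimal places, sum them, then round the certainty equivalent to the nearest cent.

$13,099.12

E[u] = 0.32·ln(17000) + 0.36·ln(15800) + 0.16·ln(11300) + 0.08·ln(7600) + 0.08·ln(4600) = 3.1171 + 3.4804 + 1.4932 + 0.7149 + 0.6747 = 9.4803
CE = e^9.4803 ≈ 13099.12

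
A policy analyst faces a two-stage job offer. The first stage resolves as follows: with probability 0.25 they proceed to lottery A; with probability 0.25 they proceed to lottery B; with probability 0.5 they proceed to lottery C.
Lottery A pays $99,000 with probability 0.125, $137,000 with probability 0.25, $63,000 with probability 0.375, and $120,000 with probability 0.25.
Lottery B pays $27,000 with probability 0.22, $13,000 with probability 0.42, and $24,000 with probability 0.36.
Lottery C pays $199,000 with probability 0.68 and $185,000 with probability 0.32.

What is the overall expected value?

EV(A) = 0.125 × 99000 + 0.25 × 137000 + 0.375 × 63000 + 0.25 × 120000 = 12375 + 34250 + 23625 + 30000 = 100250
EV(B) = 0.22 × 27000 + 0.42 × 13000 + 0.36 × 24000 = 5940 + 5460 + 8640 = 20040
EV(C) = 0.68 × 199000 + 0.32 × 185000 = 135320 + 59200 = 194520
Overall = 0.25 × 100250 + 0.25 × 20040 + 0.5 × 194520 = 25062.5 + 5010 + 97260 = 127332.5

$127,332.50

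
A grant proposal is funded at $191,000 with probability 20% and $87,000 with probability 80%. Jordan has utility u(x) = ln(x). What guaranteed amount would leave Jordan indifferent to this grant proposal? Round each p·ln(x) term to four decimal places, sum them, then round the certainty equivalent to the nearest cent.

E[u] = 0.2·ln(191000) + 0.8·ln(87000) = 2.4320 + 9.0989 = 11.5309
CE = e^11.5309 ≈ 101813.70

$101,813.70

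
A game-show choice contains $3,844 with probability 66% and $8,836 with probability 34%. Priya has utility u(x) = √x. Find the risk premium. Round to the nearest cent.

E[u] = 0.66·√3844 + 0.34·√8836 = 0.66·62 + 0.34·94 = 72.88
CE = (72.88)² = 5311.4944
Risk premium = EV − CE = 5541.28 − 5311.4944 = 229.7856

$229.79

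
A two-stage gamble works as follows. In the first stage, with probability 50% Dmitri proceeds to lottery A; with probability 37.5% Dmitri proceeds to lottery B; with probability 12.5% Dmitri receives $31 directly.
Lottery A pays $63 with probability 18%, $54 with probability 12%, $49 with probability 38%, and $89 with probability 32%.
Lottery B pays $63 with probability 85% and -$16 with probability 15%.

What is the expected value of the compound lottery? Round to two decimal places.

$55.52

EV(A) = 0.18 × 63 + 0.12 × 54 + 0.38 × 49 + 0.32 × 89 = 11.34 + 6.48 + 18.62 + 28.48 = 64.92
EV(B) = 0.85 × 63 + 0.15 × (-16) = 53.55 − 2.4 = 51.15
Branch C: 31 (certain)
Overall = 0.5 × 64.92 + 0.375 × 51.15 + 0.125 × 31 = 32.46 + 19.18125 + 3.875 = 55.51625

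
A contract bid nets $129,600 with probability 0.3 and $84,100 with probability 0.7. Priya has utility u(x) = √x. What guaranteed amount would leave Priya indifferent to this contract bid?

$96,721

E[u] = 0.3·√129600 + 0.7·√84100 = 0.3·360 + 0.7·290 = 311
CE = (311)² = 96721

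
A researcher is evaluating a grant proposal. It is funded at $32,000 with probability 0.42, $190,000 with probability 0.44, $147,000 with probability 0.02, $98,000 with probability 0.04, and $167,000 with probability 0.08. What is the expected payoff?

EV = 0.42 × 32000 + 0.44 × 190000 + 0.02 × 147000 + 0.04 × 98000 + 0.08 × 167000 = 13440 + 83600 + 2940 + 3920 + 13360 = 117260

$117,260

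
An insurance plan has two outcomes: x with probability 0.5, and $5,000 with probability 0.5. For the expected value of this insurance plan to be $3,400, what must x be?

0.5·x + 0.5·5000 = 3400
0.5·x = 3400 − 2500 = 900
x = 900 / 0.5 = 1800

x = $1,800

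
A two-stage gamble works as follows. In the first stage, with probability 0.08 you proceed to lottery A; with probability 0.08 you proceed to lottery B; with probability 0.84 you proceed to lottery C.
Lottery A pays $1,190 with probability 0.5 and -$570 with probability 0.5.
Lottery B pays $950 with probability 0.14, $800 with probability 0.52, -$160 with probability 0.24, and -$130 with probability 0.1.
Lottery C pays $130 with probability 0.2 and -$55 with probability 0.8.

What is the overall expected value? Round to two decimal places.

$49.49

EV(A) = 0.5 × 1190 + 0.5 × (-570) = 595 − 285 = 310
EV(B) = 0.14 × 950 + 0.52 × 800 + 0.24 × (-160) + 0.1 × (-130) = 133 + 416 − 38.4 − 13 = 497.6
EV(C) = 0.2 × 130 + 0.8 × (-55) = 26 − 44 = -18
Overall = 0.08 × 310 + 0.08 × 497.6 + 0.84 × (-18) = 24.8 + 39.808 − 15.12 = 49.488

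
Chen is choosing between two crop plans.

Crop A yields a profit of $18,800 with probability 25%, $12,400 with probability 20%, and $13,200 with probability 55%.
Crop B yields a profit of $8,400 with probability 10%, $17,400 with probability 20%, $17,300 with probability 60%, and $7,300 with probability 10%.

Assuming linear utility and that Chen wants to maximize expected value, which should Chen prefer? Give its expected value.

Crop B ($15,430)

Crop A = 0.25 × 18800 + 0.2 × 12400 + 0.55 × 13200 = 4700 + 2480 + 7260 = 14440
Crop B = 0.1 × 8400 + 0.2 × 17400 + 0.6 × 17300 + 0.1 × 7300 = 840 + 3480 + 10380 + 730 = 15430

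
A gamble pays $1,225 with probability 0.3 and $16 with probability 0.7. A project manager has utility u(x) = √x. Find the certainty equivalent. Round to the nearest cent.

E[u] = 0.3·√1225 + 0.7·√16 = 0.3·35 + 0.7·4 = 13.3
CE = (13.3)² = 176.89

$176.89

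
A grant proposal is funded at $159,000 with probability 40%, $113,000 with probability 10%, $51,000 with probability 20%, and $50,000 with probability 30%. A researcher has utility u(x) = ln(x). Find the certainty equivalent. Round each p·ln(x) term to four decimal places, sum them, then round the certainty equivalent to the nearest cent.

E[u] = 0.4·ln(159000) + 0.1·ln(113000) + 0.2·ln(51000) + 0.3·ln(50000) = 4.7907 + 1.1635 + 2.1679 + 3.2459 = 11.3680
CE = e^11.3680 ≈ 86508.68

$86,508.68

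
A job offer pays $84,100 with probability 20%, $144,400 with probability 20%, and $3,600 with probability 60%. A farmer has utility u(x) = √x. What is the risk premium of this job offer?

E[u] = 0.2·√84100 + 0.2·√144400 + 0.6·√3600 = 0.2·290 + 0.2·380 + 0.6·60 = 170
CE = (170)² = 28900
Risk premium = EV − CE = 47860 − 28900 = 18960

$18,960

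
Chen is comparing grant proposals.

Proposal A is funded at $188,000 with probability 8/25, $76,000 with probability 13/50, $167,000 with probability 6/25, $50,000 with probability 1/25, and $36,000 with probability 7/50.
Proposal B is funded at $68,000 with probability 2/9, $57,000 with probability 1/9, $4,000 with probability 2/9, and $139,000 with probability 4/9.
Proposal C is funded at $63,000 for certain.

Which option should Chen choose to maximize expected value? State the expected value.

Proposal A ($127,040)

Proposal A = 8/25 × 188000 + 13/50 × 76000 + 6/25 × 167000 + 1/25 × 50000 + 7/50 × 36000 = 60160 + 19760 + 40080 + 2000 + 5040 = 127040
Proposal B = 2/9 × 68000 + 1/9 × 57000 + 2/9 × 4000 + 4/9 × 139000 = 15111.1111 + 6333.3333 + 888.8889 + 61777.7778 = 84111.1111
Proposal C: 63000 (certain)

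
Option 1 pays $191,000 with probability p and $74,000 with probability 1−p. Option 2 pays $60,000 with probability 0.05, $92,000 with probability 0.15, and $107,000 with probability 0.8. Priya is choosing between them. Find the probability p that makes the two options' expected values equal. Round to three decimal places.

EV(Option 2) = 0.05 × 60000 + 0.15 × 92000 + 0.8 × 107000 = 3000 + 13800 + 85600 = 102400
p·191000 + (1−p)·74000 = 102400
117000p + 74000 = 102400
p = (102400 − 74000) / 117000

p = 0.243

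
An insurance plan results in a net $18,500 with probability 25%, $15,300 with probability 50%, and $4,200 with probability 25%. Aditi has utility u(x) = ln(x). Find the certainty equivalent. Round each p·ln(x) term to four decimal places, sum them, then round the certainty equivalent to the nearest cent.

$11,613.23

E[u] = 0.25·ln(18500) + 0.5·ln(15300) + 0.25·ln(4200) = 2.4564 + 4.8178 + 2.0857 = 9.3599
CE = e^9.3599 ≈ 11613.23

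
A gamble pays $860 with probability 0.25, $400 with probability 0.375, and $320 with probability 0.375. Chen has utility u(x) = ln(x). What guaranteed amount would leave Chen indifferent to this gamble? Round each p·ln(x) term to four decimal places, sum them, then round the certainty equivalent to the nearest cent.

E[u] = 0.25·ln(860) + 0.375·ln(400) + 0.375·ln(320) = 1.6892 + 2.2468 + 2.1631 = 6.0991
CE = e^6.0991 ≈ 445.46

$445.46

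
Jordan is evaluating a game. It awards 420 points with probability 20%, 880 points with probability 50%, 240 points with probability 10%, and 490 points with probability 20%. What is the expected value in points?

646 points

EV = 0.2 × 420 + 0.5 × 880 + 0.1 × 240 + 0.2 × 490 = 84 + 440 + 24 + 98 = 646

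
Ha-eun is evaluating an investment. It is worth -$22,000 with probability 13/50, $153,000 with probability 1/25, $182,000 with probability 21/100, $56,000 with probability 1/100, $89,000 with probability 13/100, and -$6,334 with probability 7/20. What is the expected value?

EV = 13/50 × (-22000) + 1/25 × 153000 + 21/100 × 182000 + 1/100 × 56000 + 13/100 × 89000 + 7/20 × (-6334) = -5720 + 6120 + 38220 + 560 + 11570 − 2216.9 = 48533.1

$48,533.10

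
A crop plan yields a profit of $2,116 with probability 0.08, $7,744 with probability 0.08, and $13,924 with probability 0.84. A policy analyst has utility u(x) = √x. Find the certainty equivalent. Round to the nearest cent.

$12,064.83

E[u] = 0.08·√2116 + 0.08·√7744 + 0.84·√13924 = 0.08·46 + 0.08·88 + 0.84·118 = 109.84
CE = (109.84)² = 12064.8256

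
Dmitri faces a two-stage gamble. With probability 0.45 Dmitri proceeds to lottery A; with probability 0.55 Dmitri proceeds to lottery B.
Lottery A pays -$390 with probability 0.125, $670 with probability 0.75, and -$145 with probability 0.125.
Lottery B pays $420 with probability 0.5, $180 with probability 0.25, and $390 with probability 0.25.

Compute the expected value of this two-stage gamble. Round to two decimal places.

EV(A) = 0.125 × (-390) + 0.75 × 670 + 0.125 × (-145) = -48.75 + 502.5 − 18.125 = 435.625
EV(B) = 0.5 × 420 + 0.25 × 180 + 0.25 × 390 = 210 + 45 + 97.5 = 352.5
Overall = 0.45 × 435.625 + 0.55 × 352.5 = 196.03125 + 193.875 = 389.90625

$389.91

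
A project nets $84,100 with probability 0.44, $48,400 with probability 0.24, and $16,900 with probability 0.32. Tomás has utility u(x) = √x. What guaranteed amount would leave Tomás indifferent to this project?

E[u] = 0.44·√84100 + 0.24·√48400 + 0.32·√16900 = 0.44·290 + 0.24·220 + 0.32·130 = 222
CE = (222)² = 49284

$49,284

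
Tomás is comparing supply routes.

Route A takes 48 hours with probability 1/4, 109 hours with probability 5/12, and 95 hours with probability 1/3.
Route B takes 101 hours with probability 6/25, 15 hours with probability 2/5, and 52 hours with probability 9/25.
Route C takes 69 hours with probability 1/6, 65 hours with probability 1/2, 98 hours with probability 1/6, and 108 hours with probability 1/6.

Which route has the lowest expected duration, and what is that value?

Route A = 1/4 × 48 + 5/12 × 109 + 1/3 × 95 = 12 + 45.4167 + 31.6667 = 89.0833
Route B = 6/25 × 101 + 2/5 × 15 + 9/25 × 52 = 24.24 + 6 + 18.72 = 48.96
Route C = 1/6 × 69 + 1/2 × 65 + 1/6 × 98 + 1/6 × 108 = 11.5 + 32.5 + 16.3333 + 18 = 78.3333

Route B (48.96 hours)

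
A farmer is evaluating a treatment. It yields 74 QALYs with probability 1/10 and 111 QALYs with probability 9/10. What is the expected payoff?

107.3 QALYs

EV = 1/10 × 74 + 9/10 × 111 = 7.4 + 99.9 = 107.3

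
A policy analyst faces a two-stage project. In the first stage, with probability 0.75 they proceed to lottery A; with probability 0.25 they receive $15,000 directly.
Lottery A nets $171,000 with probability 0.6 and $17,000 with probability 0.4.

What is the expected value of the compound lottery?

EV(A) = 0.6 × 171000 + 0.4 × 17000 = 102600 + 6800 = 109400
Branch B: 15000 (certain)
Overall = 0.75 × 109400 + 0.25 × 15000 = 82050 + 3750 = 85800

$85,800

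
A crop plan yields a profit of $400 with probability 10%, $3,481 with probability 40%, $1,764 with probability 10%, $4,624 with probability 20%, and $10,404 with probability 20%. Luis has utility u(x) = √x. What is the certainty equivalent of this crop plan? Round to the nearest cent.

E[u] = 0.1·√400 + 0.4·√3481 + 0.1·√1764 + 0.2·√4624 + 0.2·√10404 = 0.1·20 + 0.4·59 + 0.1·42 + 0.2·68 + 0.2·102 = 63.8
CE = (63.8)² = 4070.44

$4,070.44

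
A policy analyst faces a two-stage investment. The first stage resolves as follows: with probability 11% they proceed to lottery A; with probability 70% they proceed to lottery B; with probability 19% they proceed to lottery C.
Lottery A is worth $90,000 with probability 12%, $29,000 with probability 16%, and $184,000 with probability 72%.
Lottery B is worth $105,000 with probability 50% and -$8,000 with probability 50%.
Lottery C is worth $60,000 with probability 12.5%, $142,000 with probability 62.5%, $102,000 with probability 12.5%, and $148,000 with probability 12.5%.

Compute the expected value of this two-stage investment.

$74,446.20

EV(A) = 0.12 × 90000 + 0.16 × 29000 + 0.72 × 184000 = 10800 + 4640 + 132480 = 147920
EV(B) = 0.5 × 105000 + 0.5 × (-8000) = 52500 − 4000 = 48500
EV(C) = 0.125 × 60000 + 0.625 × 142000 + 0.125 × 102000 + 0.125 × 148000 = 7500 + 88750 + 12750 + 18500 = 127500
Overall = 0.11 × 147920 + 0.7 × 48500 + 0.19 × 127500 = 16271.2 + 33950 + 24225 = 74446.2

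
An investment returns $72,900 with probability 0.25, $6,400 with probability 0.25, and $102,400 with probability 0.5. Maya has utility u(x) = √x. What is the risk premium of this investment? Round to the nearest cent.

E[u] = 0.25·√72900 + 0.25·√6400 + 0.5·√102400 = 0.25·270 + 0.25·80 + 0.5·320 = 247.5
CE = (247.5)² = 61256.25
Risk premium = EV − CE = 71025 − 61256.25 = 9768.75

$9,768.75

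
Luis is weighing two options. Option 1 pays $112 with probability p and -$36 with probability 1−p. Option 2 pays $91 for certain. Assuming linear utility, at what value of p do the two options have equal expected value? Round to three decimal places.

p = 0.858

p·112 + (1−p)·(-36) = 91
148p − 36 = 91
p = (91 + 36) / 148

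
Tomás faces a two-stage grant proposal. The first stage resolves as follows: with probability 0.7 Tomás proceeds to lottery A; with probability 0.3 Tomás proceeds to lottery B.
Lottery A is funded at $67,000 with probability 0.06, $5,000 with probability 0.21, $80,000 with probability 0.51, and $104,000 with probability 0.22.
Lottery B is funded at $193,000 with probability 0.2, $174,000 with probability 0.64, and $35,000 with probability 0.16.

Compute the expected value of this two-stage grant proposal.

$94,793

EV(A) = 0.06 × 67000 + 0.21 × 5000 + 0.51 × 80000 + 0.22 × 104000 = 4020 + 1050 + 40800 + 22880 = 68750
EV(B) = 0.2 × 193000 + 0.64 × 174000 + 0.16 × 35000 = 38600 + 111360 + 5600 = 155560
Overall = 0.7 × 68750 + 0.3 × 155560 = 48125 + 46668 = 94793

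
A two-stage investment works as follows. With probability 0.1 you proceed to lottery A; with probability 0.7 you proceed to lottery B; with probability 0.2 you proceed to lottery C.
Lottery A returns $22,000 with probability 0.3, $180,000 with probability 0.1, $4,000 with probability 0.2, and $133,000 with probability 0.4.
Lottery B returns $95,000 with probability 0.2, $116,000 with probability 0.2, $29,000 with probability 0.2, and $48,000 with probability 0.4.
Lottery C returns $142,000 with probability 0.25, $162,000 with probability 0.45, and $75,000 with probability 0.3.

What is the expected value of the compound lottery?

$81,080

EV(A) = 0.3 × 22000 + 0.1 × 180000 + 0.2 × 4000 + 0.4 × 133000 = 6600 + 18000 + 800 + 53200 = 78600
EV(B) = 0.2 × 95000 + 0.2 × 116000 + 0.2 × 29000 + 0.4 × 48000 = 19000 + 23200 + 5800 + 19200 = 67200
EV(C) = 0.25 × 142000 + 0.45 × 162000 + 0.3 × 75000 = 35500 + 72900 + 22500 = 130900
Overall = 0.1 × 78600 + 0.7 × 67200 + 0.2 × 130900 = 7860 + 47040 + 26180 = 81080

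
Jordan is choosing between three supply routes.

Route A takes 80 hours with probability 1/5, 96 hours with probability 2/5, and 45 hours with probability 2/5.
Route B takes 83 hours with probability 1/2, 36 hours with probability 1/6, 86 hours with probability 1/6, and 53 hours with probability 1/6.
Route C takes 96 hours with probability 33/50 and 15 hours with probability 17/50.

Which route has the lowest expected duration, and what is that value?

Route C (68.46 hours)

Route A = 1/5 × 80 + 2/5 × 96 + 2/5 × 45 = 16 + 38.4 + 18 = 72.4
Route B = 1/2 × 83 + 1/6 × 36 + 1/6 × 86 + 1/6 × 53 = 41.5 + 6 + 14.3333 + 8.8333 = 70.6667
Route C = 33/50 × 96 + 17/50 × 15 = 63.36 + 5.1 = 68.46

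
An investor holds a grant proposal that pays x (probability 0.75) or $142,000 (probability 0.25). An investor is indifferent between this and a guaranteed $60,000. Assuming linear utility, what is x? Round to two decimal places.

x = $32,666.67

0.75·x + 0.25·142000 = 60000
0.75·x = 60000 − 35500 = 24500
x = 24500 / 0.75 = 32666.6667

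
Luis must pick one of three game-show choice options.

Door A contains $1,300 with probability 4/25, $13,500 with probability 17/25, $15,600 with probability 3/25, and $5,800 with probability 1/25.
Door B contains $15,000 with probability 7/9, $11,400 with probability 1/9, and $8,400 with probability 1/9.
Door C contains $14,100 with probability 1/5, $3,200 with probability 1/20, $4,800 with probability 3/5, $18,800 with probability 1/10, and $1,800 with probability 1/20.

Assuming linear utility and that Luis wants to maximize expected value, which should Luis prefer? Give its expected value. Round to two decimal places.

Door B ($13,866.67)

Door A = 4/25 × 1300 + 17/25 × 13500 + 3/25 × 15600 + 1/25 × 5800 = 208 + 9180 + 1872 + 232 = 11492
Door B = 7/9 × 15000 + 1/9 × 11400 + 1/9 × 8400 = 11666.6667 + 1266.6667 + 933.3333 = 13866.6667
Door C = 1/5 × 14100 + 1/20 × 3200 + 3/5 × 4800 + 1/10 × 18800 + 1/20 × 1800 = 2820 + 160 + 2880 + 1880 + 90 = 7830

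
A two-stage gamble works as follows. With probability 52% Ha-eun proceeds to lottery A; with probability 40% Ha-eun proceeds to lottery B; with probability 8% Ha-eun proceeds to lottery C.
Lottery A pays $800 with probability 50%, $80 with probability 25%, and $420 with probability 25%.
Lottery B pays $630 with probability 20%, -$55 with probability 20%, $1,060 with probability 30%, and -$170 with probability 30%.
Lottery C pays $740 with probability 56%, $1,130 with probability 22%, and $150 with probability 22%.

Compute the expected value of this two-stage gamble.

EV(A) = 0.5 × 800 + 0.25 × 80 + 0.25 × 420 = 400 + 20 + 105 = 525
EV(B) = 0.2 × 630 + 0.2 × (-55) + 0.3 × 1060 + 0.3 × (-170) = 126 − 11 + 318 − 51 = 382
EV(C) = 0.56 × 740 + 0.22 × 1130 + 0.22 × 150 = 414.4 + 248.6 + 33 = 696
Overall = 0.52 × 525 + 0.4 × 382 + 0.08 × 696 = 273 + 152.8 + 55.68 = 481.48

$481.48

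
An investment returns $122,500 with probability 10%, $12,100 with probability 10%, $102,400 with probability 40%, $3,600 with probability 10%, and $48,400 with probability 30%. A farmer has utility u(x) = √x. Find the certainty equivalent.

E[u] = 0.1·√122500 + 0.1·√12100 + 0.4·√102400 + 0.1·√3600 + 0.3·√48400 = 0.1·350 + 0.1·110 + 0.4·320 + 0.1·60 + 0.3·220 = 246
CE = (246)² = 60516

$60,516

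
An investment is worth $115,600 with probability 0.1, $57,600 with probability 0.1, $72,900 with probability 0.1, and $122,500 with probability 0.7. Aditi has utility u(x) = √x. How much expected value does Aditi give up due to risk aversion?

E[u] = 0.1·√115600 + 0.1·√57600 + 0.1·√72900 + 0.7·√122500 = 0.1·340 + 0.1·240 + 0.1·270 + 0.7·350 = 330
CE = (330)² = 108900
Risk premium = EV − CE = 110360 − 108900 = 1460

$1,460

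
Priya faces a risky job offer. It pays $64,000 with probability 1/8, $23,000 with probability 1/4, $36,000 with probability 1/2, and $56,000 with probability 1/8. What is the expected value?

EV = 1/8 × 64000 + 1/4 × 23000 + 1/2 × 36000 + 1/8 × 56000 = 8000 + 5750 + 18000 + 7000 = 38750

$38,750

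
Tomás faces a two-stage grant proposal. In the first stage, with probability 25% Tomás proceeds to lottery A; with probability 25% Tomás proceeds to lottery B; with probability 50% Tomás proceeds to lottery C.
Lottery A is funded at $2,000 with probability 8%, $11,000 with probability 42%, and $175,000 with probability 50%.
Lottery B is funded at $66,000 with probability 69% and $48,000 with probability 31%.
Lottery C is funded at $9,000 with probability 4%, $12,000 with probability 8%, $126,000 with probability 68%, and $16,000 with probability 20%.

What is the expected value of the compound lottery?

$83,275

EV(A) = 0.08 × 2000 + 0.42 × 11000 + 0.5 × 175000 = 160 + 4620 + 87500 = 92280
EV(B) = 0.69 × 66000 + 0.31 × 48000 = 45540 + 14880 = 60420
EV(C) = 0.04 × 9000 + 0.08 × 12000 + 0.68 × 126000 + 0.2 × 16000 = 360 + 960 + 85680 + 3200 = 90200
Overall = 0.25 × 92280 + 0.25 × 60420 + 0.5 × 90200 = 23070 + 15105 + 45100 = 83275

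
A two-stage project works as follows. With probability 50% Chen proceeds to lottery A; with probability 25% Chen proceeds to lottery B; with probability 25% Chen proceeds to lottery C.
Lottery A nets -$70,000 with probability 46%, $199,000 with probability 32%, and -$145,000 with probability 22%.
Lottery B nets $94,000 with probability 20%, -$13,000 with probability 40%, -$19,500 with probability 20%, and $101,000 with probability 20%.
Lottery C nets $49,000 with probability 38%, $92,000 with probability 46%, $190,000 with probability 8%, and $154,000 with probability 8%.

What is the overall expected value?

EV(A) = 0.46 × (-70000) + 0.32 × 199000 + 0.22 × (-145000) = -32200 + 63680 − 31900 = -420
EV(B) = 0.2 × 94000 + 0.4 × (-13000) + 0.2 × (-19500) + 0.2 × 101000 = 18800 − 5200 − 3900 + 20200 = 29900
EV(C) = 0.38 × 49000 + 0.46 × 92000 + 0.08 × 190000 + 0.08 × 154000 = 18620 + 42320 + 15200 + 12320 = 88460
Overall = 0.5 × (-420) + 0.25 × 29900 + 0.25 × 88460 = -210 + 7475 + 22115 = 29380

$29,380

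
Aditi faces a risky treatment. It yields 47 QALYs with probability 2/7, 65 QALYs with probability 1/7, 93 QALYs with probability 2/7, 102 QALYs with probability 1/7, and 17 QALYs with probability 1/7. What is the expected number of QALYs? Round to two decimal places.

EV = 2/7 × 47 + 1/7 × 65 + 2/7 × 93 + 1/7 × 102 + 1/7 × 17 = 13.4286 + 9.2857 + 26.5714 + 14.5714 + 2.4286 = 66.2857

66.29 QALYs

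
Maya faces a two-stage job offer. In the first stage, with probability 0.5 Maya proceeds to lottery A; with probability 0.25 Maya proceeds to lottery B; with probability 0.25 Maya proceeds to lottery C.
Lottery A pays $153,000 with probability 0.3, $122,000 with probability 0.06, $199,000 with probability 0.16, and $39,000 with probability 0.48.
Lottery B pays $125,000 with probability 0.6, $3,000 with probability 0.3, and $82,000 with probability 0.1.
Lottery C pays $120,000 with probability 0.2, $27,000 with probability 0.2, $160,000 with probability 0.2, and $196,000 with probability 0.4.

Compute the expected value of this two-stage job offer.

$107,865

EV(A) = 0.3 × 153000 + 0.06 × 122000 + 0.16 × 199000 + 0.48 × 39000 = 45900 + 7320 + 31840 + 18720 = 103780
EV(B) = 0.6 × 125000 + 0.3 × 3000 + 0.1 × 82000 = 75000 + 900 + 8200 = 84100
EV(C) = 0.2 × 120000 + 0.2 × 27000 + 0.2 × 160000 + 0.4 × 196000 = 24000 + 5400 + 32000 + 78400 = 139800
Overall = 0.5 × 103780 + 0.25 × 84100 + 0.25 × 139800 = 51890 + 21025 + 34950 = 107865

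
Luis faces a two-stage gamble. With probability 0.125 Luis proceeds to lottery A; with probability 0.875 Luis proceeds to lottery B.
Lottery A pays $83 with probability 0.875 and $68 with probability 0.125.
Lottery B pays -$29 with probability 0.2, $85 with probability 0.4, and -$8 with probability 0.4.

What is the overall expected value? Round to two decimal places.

EV(A) = 0.875 × 83 + 0.125 × 68 = 72.625 + 8.5 = 81.125
EV(B) = 0.2 × (-29) + 0.4 × 85 + 0.4 × (-8) = -5.8 + 34 − 3.2 = 25
Overall = 0.125 × 81.125 + 0.875 × 25 = 10.140625 + 21.875 = 32.015625

$32.02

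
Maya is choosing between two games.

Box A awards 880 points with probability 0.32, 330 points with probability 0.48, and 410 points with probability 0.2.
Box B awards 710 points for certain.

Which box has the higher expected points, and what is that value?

Box A = 0.32 × 880 + 0.48 × 330 + 0.2 × 410 = 281.6 + 158.4 + 82 = 522
Box B: 710 (certain)

Box B (710 points)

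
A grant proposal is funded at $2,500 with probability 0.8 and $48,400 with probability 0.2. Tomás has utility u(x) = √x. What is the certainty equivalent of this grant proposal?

$7,056

E[u] = 0.8·√2500 + 0.2·√48400 = 0.8·50 + 0.2·220 = 84
CE = (84)² = 7056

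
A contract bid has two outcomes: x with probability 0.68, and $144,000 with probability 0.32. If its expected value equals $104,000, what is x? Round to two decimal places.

x = $85,176.47

0.68·x + 0.32·144000 = 104000
0.68·x = 104000 − 46080 = 57920
x = 57920 / 0.68 = 85176.4706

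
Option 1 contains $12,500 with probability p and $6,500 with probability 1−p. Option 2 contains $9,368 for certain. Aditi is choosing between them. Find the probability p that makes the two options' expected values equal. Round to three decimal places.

p = 0.478

p·12500 + (1−p)·6500 = 9368
6000p + 6500 = 9368
p = (9368 − 6500) / 6000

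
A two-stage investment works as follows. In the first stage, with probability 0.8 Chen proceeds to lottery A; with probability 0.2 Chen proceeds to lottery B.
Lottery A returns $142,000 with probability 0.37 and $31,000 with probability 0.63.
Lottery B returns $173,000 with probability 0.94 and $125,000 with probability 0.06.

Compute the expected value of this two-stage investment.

EV(A) = 0.37 × 142000 + 0.63 × 31000 = 52540 + 19530 = 72070
EV(B) = 0.94 × 173000 + 0.06 × 125000 = 162620 + 7500 = 170120
Overall = 0.8 × 72070 + 0.2 × 170120 = 57656 + 34024 = 91680

$91,680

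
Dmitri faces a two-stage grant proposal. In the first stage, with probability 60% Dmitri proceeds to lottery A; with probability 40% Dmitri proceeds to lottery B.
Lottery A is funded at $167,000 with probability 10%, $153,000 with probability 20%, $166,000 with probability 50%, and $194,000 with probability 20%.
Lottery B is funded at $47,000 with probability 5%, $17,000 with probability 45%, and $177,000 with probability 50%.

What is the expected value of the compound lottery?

EV(A) = 0.1 × 167000 + 0.2 × 153000 + 0.5 × 166000 + 0.2 × 194000 = 16700 + 30600 + 83000 + 38800 = 169100
EV(B) = 0.05 × 47000 + 0.45 × 17000 + 0.5 × 177000 = 2350 + 7650 + 88500 = 98500
Overall = 0.6 × 169100 + 0.4 × 98500 = 101460 + 39400 = 140860

$140,860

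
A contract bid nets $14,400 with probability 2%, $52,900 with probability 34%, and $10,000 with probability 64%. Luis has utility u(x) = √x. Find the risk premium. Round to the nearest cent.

$3,764.84

E[u] = 0.02·√14400 + 0.34·√52900 + 0.64·√10000 = 0.02·120 + 0.34·230 + 0.64·100 = 144.6
CE = (144.6)² = 20909.16
Risk premium = EV − CE = 24674 − 20909.16 = 3764.84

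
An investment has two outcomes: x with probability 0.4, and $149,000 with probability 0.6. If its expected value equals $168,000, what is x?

x = $196,500

0.4·x + 0.6·149000 = 168000
0.4·x = 168000 − 89400 = 78600
x = 78600 / 0.4 = 196500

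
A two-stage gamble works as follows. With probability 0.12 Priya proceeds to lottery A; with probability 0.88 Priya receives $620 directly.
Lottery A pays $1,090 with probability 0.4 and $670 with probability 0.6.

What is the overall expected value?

$646.16

EV(A) = 0.4 × 1090 + 0.6 × 670 = 436 + 402 = 838
Branch B: 620 (certain)
Overall = 0.12 × 838 + 0.88 × 620 = 100.56 + 545.6 = 646.16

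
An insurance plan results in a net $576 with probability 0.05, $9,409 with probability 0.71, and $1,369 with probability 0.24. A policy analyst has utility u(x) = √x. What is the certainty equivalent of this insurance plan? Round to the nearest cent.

$6,233.10

E[u] = 0.05·√576 + 0.71·√9409 + 0.24·√1369 = 0.05·24 + 0.71·97 + 0.24·37 = 78.95
CE = (78.95)² = 6233.1025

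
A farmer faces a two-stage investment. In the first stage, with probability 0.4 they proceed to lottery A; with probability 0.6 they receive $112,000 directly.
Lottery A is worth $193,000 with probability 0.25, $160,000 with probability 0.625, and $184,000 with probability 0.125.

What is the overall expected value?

EV(A) = 0.25 × 193000 + 0.625 × 160000 + 0.125 × 184000 = 48250 + 100000 + 23000 = 171250
Branch B: 112000 (certain)
Overall = 0.4 × 171250 + 0.6 × 112000 = 68500 + 67200 = 135700

$135,700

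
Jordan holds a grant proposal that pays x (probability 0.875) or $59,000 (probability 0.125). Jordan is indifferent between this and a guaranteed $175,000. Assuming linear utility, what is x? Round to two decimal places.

0.875·x + 0.125·59000 = 175000
0.875·x = 175000 − 7375 = 167625
x = 167625 / 0.875 = 191571.4286

x = $191,571.43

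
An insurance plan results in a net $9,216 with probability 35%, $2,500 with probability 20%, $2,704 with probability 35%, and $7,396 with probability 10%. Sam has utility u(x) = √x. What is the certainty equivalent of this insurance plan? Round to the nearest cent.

$4,956.16

E[u] = 0.35·√9216 + 0.2·√2500 + 0.35·√2704 + 0.1·√7396 = 0.35·96 + 0.2·50 + 0.35·52 + 0.1·86 = 70.4
CE = (70.4)² = 4956.16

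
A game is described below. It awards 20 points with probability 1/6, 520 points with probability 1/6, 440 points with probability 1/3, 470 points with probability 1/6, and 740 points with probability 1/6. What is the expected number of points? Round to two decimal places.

438.33 points

EV = 1/6 × 20 + 1/6 × 520 + 1/3 × 440 + 1/6 × 470 + 1/6 × 740 = 3.3333 + 86.6667 + 146.6667 + 78.3333 + 123.3333 = 438.3333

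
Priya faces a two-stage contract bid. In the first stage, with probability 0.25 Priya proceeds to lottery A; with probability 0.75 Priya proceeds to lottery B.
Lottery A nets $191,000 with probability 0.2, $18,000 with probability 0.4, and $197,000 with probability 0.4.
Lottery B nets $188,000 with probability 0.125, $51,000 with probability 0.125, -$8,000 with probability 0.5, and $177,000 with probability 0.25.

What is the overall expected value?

$83,643.75

EV(A) = 0.2 × 191000 + 0.4 × 18000 + 0.4 × 197000 = 38200 + 7200 + 78800 = 124200
EV(B) = 0.125 × 188000 + 0.125 × 51000 + 0.5 × (-8000) + 0.25 × 177000 = 23500 + 6375 − 4000 + 44250 = 70125
Overall = 0.25 × 124200 + 0.75 × 70125 = 31050 + 52593.75 = 83643.75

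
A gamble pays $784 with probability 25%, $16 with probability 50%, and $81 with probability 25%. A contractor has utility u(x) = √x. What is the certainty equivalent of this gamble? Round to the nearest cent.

$126.56

E[u] = 0.25·√784 + 0.5·√16 + 0.25·√81 = 0.25·28 + 0.5·4 + 0.25·9 = 11.25
CE = (11.25)² = 126.5625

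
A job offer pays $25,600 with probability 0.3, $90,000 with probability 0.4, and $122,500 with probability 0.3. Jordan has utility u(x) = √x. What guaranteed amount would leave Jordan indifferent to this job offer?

E[u] = 0.3·√25600 + 0.4·√90000 + 0.3·√122500 = 0.3·160 + 0.4·300 + 0.3·350 = 273
CE = (273)² = 74529

$74,529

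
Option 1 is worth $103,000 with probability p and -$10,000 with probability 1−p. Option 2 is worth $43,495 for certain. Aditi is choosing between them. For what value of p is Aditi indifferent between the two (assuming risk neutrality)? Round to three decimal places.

p = 0.473

p·103000 + (1−p)·(-10000) = 43495
113000p − 10000 = 43495
p = (43495 + 10000) / 113000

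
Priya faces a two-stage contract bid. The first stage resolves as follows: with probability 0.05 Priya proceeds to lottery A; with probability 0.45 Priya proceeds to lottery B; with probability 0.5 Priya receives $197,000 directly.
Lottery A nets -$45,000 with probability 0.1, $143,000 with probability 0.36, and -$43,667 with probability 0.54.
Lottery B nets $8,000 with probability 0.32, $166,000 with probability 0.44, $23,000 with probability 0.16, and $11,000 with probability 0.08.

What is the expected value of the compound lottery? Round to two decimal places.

EV(A) = 0.1 × (-45000) + 0.36 × 143000 + 0.54 × (-43667) = -4500 + 51480 − 23580.18 = 23399.82
EV(B) = 0.32 × 8000 + 0.44 × 166000 + 0.16 × 23000 + 0.08 × 11000 = 2560 + 73040 + 3680 + 880 = 80160
Branch C: 197000 (certain)
Overall = 0.05 × 23399.82 + 0.45 × 80160 + 0.5 × 197000 = 1169.991 + 36072 + 98500 = 135741.991

$135,741.99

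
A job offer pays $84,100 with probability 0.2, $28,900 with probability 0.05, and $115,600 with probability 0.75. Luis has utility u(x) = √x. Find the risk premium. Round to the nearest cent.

$1,602.75

E[u] = 0.2·√84100 + 0.05·√28900 + 0.75·√115600 = 0.2·290 + 0.05·170 + 0.75·340 = 321.5
CE = (321.5)² = 103362.25
Risk premium = EV − CE = 104965 − 103362.25 = 1602.75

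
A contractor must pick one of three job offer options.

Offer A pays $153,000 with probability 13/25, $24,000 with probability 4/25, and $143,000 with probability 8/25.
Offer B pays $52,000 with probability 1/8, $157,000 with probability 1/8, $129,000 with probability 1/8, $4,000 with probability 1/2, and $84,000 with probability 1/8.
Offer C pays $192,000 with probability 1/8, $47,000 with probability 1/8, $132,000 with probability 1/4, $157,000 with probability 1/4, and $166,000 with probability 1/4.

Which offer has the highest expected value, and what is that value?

Offer A = 13/25 × 153000 + 4/25 × 24000 + 8/25 × 143000 = 79560 + 3840 + 45760 = 129160
Offer B = 1/8 × 52000 + 1/8 × 157000 + 1/8 × 129000 + 1/2 × 4000 + 1/8 × 84000 = 6500 + 19625 + 16125 + 2000 + 10500 = 54750
Offer C = 1/8 × 192000 + 1/8 × 47000 + 1/4 × 132000 + 1/4 × 157000 + 1/4 × 166000 = 24000 + 5875 + 33000 + 39250 + 41500 = 143625

Offer C ($143,625)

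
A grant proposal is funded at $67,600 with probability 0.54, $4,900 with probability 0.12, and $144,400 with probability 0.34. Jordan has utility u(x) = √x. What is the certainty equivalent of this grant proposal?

E[u] = 0.54·√67600 + 0.12·√4900 + 0.34·√144400 = 0.54·260 + 0.12·70 + 0.34·380 = 278
CE = (278)² = 77284

$77,284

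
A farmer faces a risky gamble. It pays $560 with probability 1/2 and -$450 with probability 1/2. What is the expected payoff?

$55

EV = 1/2 × 560 + 1/2 × (-450) = 280 − 225 = 55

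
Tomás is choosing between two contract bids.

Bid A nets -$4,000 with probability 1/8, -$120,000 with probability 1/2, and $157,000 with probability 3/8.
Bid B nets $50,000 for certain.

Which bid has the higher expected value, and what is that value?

Bid B ($50,000)

Bid A = 1/8 × (-4000) + 1/2 × (-120000) + 3/8 × 157000 = -500 − 60000 + 58875 = -1625
Bid B: 50000 (certain)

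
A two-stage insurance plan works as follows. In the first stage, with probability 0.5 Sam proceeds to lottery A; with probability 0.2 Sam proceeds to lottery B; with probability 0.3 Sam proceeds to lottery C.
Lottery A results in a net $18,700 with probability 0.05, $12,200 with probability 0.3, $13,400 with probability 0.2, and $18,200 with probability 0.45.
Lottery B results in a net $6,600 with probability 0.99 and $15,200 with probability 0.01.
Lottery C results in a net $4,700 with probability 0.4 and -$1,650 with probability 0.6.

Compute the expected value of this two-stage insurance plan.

EV(A) = 0.05 × 18700 + 0.3 × 12200 + 0.2 × 13400 + 0.45 × 18200 = 935 + 3660 + 2680 + 8190 = 15465
EV(B) = 0.99 × 6600 + 0.01 × 15200 = 6534 + 152 = 6686
EV(C) = 0.4 × 4700 + 0.6 × (-1650) = 1880 − 990 = 890
Overall = 0.5 × 15465 + 0.2 × 6686 + 0.3 × 890 = 7732.5 + 1337.2 + 267 = 9336.7

$9,336.70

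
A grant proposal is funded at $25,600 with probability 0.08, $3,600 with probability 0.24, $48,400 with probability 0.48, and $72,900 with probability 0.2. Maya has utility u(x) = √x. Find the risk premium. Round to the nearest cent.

$5,829.76

E[u] = 0.08·√25600 + 0.24·√3600 + 0.48·√48400 + 0.2·√72900 = 0.08·160 + 0.24·60 + 0.48·220 + 0.2·270 = 186.8
CE = (186.8)² = 34894.24
Risk premium = EV − CE = 40724 − 34894.24 = 5829.76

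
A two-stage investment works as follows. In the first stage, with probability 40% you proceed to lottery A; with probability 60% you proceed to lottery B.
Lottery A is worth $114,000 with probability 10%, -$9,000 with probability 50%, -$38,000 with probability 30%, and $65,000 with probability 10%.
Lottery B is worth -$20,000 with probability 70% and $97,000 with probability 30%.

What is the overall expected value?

EV(A) = 0.1 × 114000 + 0.5 × (-9000) + 0.3 × (-38000) + 0.1 × 65000 = 11400 − 4500 − 11400 + 6500 = 2000
EV(B) = 0.7 × (-20000) + 0.3 × 97000 = -14000 + 29100 = 15100
Overall = 0.4 × 2000 + 0.6 × 15100 = 800 + 9060 = 9860

$9,860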